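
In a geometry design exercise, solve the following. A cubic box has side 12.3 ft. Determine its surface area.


Shape: cube
Side s = 12.3 ft
A cube has 6 square faces.
Formula: SA = 6 * s^2
s^2 = 151.29
SA = 6 * 151.29
SA = 907.74
907.74 ft^2


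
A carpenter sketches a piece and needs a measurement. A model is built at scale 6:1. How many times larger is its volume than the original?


Linear scale factor k = 6
Rule: under a linear scaling by k, volumes scale by k^3.
k^3 = 6 * 6 * 6
k^3 = 36 * 6
k^3 = 216
Volume scales by a factor of 216.
216 (dimensionless)


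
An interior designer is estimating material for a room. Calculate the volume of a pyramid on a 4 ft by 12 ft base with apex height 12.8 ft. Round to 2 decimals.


Shape: rectangular pyramid
Base: 4 ft x 12 ft, Height h = 12.8 ft
Formula: V = (1/3) * base_area * h
base_area = 4 * 12 = 48
base_area * h = 48 * 12.8 = 614.4
V = 614.4 / 3
V = 204.8
204.8 ft^3


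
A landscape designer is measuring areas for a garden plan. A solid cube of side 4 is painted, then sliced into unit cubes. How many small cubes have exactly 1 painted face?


Large cube: 4 x 4 x 4, cut into unit cubes.
n = 4, so n - 2 = 2
Cubes with 1 painted face lie in the interior of each face.
A cube has 6 faces; each contributes (n - 2)^2 = 4 such cubes.
Count = 6 * 4 = 24
24 unit cubes


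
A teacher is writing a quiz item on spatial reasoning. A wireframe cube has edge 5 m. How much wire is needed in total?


Shape: cube
Side s = 5 m
A cube has 12 edges, all equal.
Formula: total edge length = 12 * s
Total = 12 * 5
Total = 60
60 m


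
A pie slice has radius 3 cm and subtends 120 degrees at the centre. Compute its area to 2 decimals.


Shape: circular sector
Radius r = 3 cm, Angle = 120 degrees
Formula: A = (angle/360) * pi * r^2
r^2 = 9
Fraction of circle = 120/360
A = (120/360) * pi * 9
A = 3 * pi
A = 9.42
9.42 cm^2


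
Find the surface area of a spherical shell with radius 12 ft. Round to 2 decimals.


Shape: sphere
Radius r = 12 ft
Formula: SA = 4 * pi * r^2
r^2 = 144
SA = 4 * pi * 144
SA = 576 * pi
SA = 1809.56
1809.56 ft^2


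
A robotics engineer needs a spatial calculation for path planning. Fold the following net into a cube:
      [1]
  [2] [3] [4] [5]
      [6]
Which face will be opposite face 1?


Net: cross layout. Take square 3 as the base (bottom).
Fold the four squares in the horizontal row up around 3: 2 -> left, 4 -> right, 5 wraps to the top.
Fold 1 and 6 up from 3: 1 -> back, 6 -> front.
Opposite pairs are therefore: (1, 6), (2, 4), (3, 5).
Face 1 is opposite face 6.
face 6


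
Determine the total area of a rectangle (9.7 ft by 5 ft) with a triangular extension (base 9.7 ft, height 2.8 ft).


Composite shape: rectangle + triangle
Rectangle area = 9.7 * 5 = 48.5
Triangle area = 0.5 * 9.7 * 2.8 = 13.58
Total = 48.5 + 13.58
Total = 62.08
62.08 ft^2


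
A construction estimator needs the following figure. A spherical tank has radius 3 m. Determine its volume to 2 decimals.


Shape: sphere
Radius r = 3 m
Formula: V = (4/3) * pi * r^3
r^3 = 27
(4/3) * 27 = 36
V = 36 * pi
V = 113.1
113.1 m^3


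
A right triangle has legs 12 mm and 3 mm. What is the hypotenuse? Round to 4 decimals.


Shape: right triangle
Legs a = 12 mm, b = 3 mm
Formula: c = sqrt(a^2 + b^2)
a^2 = 144, b^2 = 9
a^2 + b^2 = 153
c = sqrt(153)
c = 12.3693
12.3693 mm


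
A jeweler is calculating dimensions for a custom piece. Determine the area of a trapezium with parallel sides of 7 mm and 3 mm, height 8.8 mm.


Shape: trapezoid
Parallel sides a = 7 mm, b = 3 mm; Height h = 8.8 mm
Formula: A = (a + b) * h / 2
a + b = 7 + 3 = 10
A = 10 * 8.8 / 2
A = 88 / 2
A = 44
44 mm^2


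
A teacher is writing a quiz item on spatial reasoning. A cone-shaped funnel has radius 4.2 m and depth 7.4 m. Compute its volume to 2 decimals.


Shape: cone
Radius r = 4.2 m, Height h = 7.4 m
Formula: V = (1/3) * pi * r^2 * h
r^2 = 17.64
pi * r^2 * h = pi * 17.64 * 7.4 = 130.536 * pi
V = 130.536 * pi / 3
V = 136.7
136.7 m^3


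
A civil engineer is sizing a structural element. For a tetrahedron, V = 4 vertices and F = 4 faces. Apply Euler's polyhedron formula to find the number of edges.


Polyhedron: tetrahedron
Euler's formula for convex polyhedra: V - E + F = 2
Given: V = 4 vertices and F = 4 faces
Solve for E:
E = V + F - 2 = 4 + 4 - 2 = 6
6 edges


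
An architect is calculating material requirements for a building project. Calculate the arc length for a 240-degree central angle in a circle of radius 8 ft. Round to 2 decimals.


Shape: circular arc
Radius r = 8 ft, Angle = 240 degrees
Formula: L = (angle/360) * 2 * pi * r
2 * pi * r = 16 * pi
L = (240/360) * 16 * pi
L = 10.666667 * pi
L = 33.51
33.51 ft


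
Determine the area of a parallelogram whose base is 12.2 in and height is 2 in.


Shape: parallelogram
Base b = 12.2 in, Height h = 2 in
Formula: A = b * h
A = 12.2 * 2
A = 24.4
24.4 in^2


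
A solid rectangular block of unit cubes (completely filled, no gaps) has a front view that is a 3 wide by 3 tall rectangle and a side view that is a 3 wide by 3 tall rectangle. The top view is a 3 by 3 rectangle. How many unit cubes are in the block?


Orthographic views of a solid rectangular block:
Front view 3 x 3 -> length = 3, height = 3
Side view 3 x 3 -> width = 3, height = 3 (consistent)
Top view 3 x 3 -> confirms length = 3, width = 3
The block is 3 x 3 x 3.
Total unit cubes = 3 * 3 * 3 = 27
27 unit cubes


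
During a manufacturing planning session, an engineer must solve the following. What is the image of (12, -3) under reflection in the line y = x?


Transformation: reflection
Original point: (12, -3)
Rule for reflection over y = x: (x, y) -> (y, x)
Apply: (12, -3) -> (-3, 12)
(-3, 12)


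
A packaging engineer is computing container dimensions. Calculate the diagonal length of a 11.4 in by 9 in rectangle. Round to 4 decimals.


Shape: rectangle (diagonal via Pythagoras)
Sides: 11.4 in and 9 in
Formula: d = sqrt(l^2 + w^2)
l^2 = 129.96, w^2 = 81
l^2 + w^2 = 210.96
d = sqrt(210.96)
d = 14.5245
14.5245 in


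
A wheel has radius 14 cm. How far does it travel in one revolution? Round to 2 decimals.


Shape: circle
Radius r = 14 cm
Formula: C = 2 * pi * r
C = 2 * pi * 14
C = 28 * pi
C = 87.96
87.96 cm


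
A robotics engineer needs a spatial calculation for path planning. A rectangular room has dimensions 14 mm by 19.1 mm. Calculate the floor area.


Shape: rectangle
Length l = 14 mm, Width w = 19.1 mm
Formula: A = l * w
A = 14 * 19.1
A = 267.4
267.4 mm^2


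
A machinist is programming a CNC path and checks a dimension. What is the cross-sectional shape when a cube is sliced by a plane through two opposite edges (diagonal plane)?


Solid: cube
Cutting plane: through two opposite edges (diagonal plane)
Visualize the intersection of the plane with the solid's surface.
The boundary of the cut region is a rectangle.
rectangle


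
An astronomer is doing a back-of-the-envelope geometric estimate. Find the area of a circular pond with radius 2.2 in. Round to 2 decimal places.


Shape: circle
Radius r = 2.2 in
Formula: A = pi * r^2
r^2 = 2.2^2 = 4.84
A = pi * 4.84
A = 15.21
15.21 in^2


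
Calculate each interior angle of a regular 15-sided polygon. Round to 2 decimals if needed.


Shape: regular pentadecagon (15 sides)
Formula: interior angle = (n - 2) * 180 / n
(n - 2) = 13
(n - 2) * 180 = 2340
angle = 2340 / 15
angle = 156
156 degrees


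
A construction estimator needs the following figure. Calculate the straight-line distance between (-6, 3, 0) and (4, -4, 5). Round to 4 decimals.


3D distance between two points
P1 = (-6, 3, 0), P2 = (4, -4, 5)
Formula: d = sqrt((x2-x1)^2 + (y2-y1)^2 + (z2-z1)^2)
dx = 4 - -6 = 10
dy = -4 - 3 = -7
dz = 5 - 0 = 5
dx^2 + dy^2 + dz^2 = 100 + 49 + 25 = 174
d = sqrt(174)
d = 13.1909
13.1909 units


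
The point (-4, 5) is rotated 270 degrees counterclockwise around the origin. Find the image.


Transformation: rotation about the origin
Original point: (-4, 5)
Rule for 270 deg counterclockwise: (x, y) -> (y, -x)
Apply: (-4, 5) -> (5, 4)
(5, 4)


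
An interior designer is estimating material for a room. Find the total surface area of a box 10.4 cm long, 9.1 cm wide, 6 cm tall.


Shape: rectangular prism
l = 10.4 cm, w = 9.1 cm, h = 6 cm
Formula: SA = 2(lw + lh + wh)
lw = 94.64, lh = 62.4, wh = 54.6
lw + lh + wh = 211.64
SA = 2 * 211.64
SA = 423.28
423.28 cm^2


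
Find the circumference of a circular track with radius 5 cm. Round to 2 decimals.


Shape: circle
Radius r = 5 cm
Formula: C = 2 * pi * r
C = 2 * pi * 5
C = 10 * pi
C = 31.42
31.42 cm


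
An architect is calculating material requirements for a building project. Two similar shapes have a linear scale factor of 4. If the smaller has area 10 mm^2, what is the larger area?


Linear scale factor k = 4
Original area = 10 mm^2
Rule: under a linear scaling by k, areas scale by k^2.
k^2 = 4^2 = 16
New area = 10 * 16
New area = 160
160 mm^2


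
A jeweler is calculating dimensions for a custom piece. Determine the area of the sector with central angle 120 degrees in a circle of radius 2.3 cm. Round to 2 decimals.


Shape: circular sector
Radius r = 2.3 cm, Angle = 120 degrees
Formula: A = (angle/360) * pi * r^2
r^2 = 5.29
Fraction of circle = 120/360
A = (120/360) * pi * 5.29
A = 1.763333 * pi
A = 5.54
5.54 cm^2


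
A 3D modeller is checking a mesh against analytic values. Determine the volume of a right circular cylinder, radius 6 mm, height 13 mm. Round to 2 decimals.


Shape: cylinder
Radius r = 6 mm, Height h = 13 mm
Formula: V = pi * r^2 * h
r^2 = 36
V = pi * 36 * 13
V = 468 * pi
V = 1470.27
1470.27 mm^3


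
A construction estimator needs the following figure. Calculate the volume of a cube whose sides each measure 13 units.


Shape: cube
Side s = 13 units
Formula: V = s^3
V = 13 * 13 * 13
V = 169 * 13
V = 2197
2197 units^3


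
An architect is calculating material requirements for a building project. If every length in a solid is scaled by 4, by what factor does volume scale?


Linear scale factor k = 4
Rule: under a linear scaling by k, volumes scale by k^3.
k^3 = 4 * 4 * 4
k^3 = 16 * 4
k^3 = 64
Volume scales by a factor of 64.
64 (dimensionless)


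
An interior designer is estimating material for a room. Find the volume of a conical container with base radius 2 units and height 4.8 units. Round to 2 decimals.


Shape: cone
Radius r = 2 units, Height h = 4.8 units
Formula: V = (1/3) * pi * r^2 * h
r^2 = 4
pi * r^2 * h = pi * 4 * 4.8 = 19.2 * pi
V = 19.2 * pi / 3
V = 20.11
20.11 units^3


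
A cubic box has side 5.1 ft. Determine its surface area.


Shape: cube
Side s = 5.1 ft
A cube has 6 square faces.
Formula: SA = 6 * s^2
s^2 = 26.01
SA = 6 * 26.01
SA = 156.06
156.06 ft^2


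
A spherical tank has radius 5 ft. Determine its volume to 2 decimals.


Shape: sphere
Radius r = 5 ft
Formula: V = (4/3) * pi * r^3
r^3 = 125
(4/3) * 125 = 166.666667
V = 166.666667 * pi
V = 523.6
523.6 ft^3


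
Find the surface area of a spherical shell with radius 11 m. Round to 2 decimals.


Shape: sphere
Radius r = 11 m
Formula: SA = 4 * pi * r^2
r^2 = 121
SA = 4 * pi * 121
SA = 484 * pi
SA = 1520.53
1520.53 m^2


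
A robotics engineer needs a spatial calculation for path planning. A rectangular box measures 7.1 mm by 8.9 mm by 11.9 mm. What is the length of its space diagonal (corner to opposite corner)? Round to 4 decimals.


Shape: rectangular box (space diagonal)
l = 7.1 mm, w = 8.9 mm, h = 11.9 mm
Visualize: the diagonal of the base, then a right triangle with that diagonal and the height.
Formula: d = sqrt(l^2 + w^2 + h^2)
l^2 + w^2 + h^2 = 50.41 + 79.21 + 141.61 = 271.23
d = sqrt(271.23)
d = 16.4691
16.4691 mm


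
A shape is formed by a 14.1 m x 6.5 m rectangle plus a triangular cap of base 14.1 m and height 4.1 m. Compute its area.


Composite shape: rectangle + triangle
Rectangle area = 14.1 * 6.5 = 91.65
Triangle area = 0.5 * 14.1 * 4.1 = 28.905
Total = 91.65 + 28.905
Total = 120.555
120.555 m^2


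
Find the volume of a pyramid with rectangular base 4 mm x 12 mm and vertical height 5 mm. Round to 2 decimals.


Shape: rectangular pyramid
Base: 4 mm x 12 mm, Height h = 5 mm
Formula: V = (1/3) * base_area * h
base_area = 4 * 12 = 48
base_area * h = 48 * 5 = 240
V = 240 / 3
V = 80
80 mm^3


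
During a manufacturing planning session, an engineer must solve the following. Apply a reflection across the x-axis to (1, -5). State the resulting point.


Transformation: reflection
Original point: (1, -5)
Rule for reflection over the x-axis: (x, y) -> (x, -y)
Apply: (1, -5) -> (1, 5)
(1, 5)


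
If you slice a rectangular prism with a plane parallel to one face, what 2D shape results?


Solid: rectangular prism
Cutting plane: parallel to one face
Visualize the intersection of the plane with the solid's surface.
The boundary of the cut region is a rectangle.
rectangle


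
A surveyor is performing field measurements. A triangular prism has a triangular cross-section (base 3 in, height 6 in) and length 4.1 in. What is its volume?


Shape: triangular prism
Triangle base = 3 in, triangle height = 6 in, prism length L = 4.1 in
Formula: V = (1/2 * b * h_tri) * L
Cross-section area = 0.5 * 3 * 6 = 9
V = 9 * 4.1
V = 36.9
36.9 in^3


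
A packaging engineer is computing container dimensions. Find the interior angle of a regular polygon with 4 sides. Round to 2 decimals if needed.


Shape: regular square (4 sides)
Formula: interior angle = (n - 2) * 180 / n
(n - 2) = 2
(n - 2) * 180 = 360
angle = 360 / 4
angle = 90
90 degrees


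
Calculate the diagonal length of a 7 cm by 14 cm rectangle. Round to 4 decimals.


Shape: rectangle (diagonal via Pythagoras)
Sides: 7 cm and 14 cm
Formula: d = sqrt(l^2 + w^2)
l^2 = 49, w^2 = 196
l^2 + w^2 = 245
d = sqrt(245)
d = 15.6525
15.6525 cm


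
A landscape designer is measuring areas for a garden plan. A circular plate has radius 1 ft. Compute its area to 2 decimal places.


Shape: circle
Radius r = 1 ft
Formula: A = pi * r^2
r^2 = 1^2 = 1
A = pi * 1
A = 3.14
3.14 ft^2


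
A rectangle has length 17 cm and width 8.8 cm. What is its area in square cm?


Shape: rectangle
Length l = 17 cm, Width w = 8.8 cm
Formula: A = l * w
A = 17 * 8.8
A = 149.6
149.6 cm^2


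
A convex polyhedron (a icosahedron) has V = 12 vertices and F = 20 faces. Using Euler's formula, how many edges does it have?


Polyhedron: icosahedron
Euler's formula for convex polyhedra: V - E + F = 2
Given: V = 12 vertices and F = 20 faces
Solve for E:
E = V + F - 2 = 12 + 20 - 2 = 30
30 edges


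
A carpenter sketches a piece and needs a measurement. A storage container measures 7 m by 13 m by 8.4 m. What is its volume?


Shape: rectangular prism
l = 7 m, w = 13 m, h = 8.4 m
Formula: V = l * w * h
V = 7 * 13 * 8.4
V = 91 * 8.4
V = 764.4
764.4 m^3


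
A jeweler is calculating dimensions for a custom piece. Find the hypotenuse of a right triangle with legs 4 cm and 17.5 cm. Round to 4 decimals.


Shape: right triangle
Legs a = 4 cm, b = 17.5 cm
Formula: c = sqrt(a^2 + b^2)
a^2 = 16, b^2 = 306.25
a^2 + b^2 = 322.25
c = sqrt(322.25)
c = 17.9513
17.9513 cm


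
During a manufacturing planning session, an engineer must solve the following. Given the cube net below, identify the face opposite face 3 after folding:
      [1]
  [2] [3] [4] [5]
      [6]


Net: cross layout. Take square 3 as the base (bottom).
Fold the four squares in the horizontal row up around 3: 2 -> left, 4 -> right, 5 wraps to the top.
Fold 1 and 6 up from 3: 1 -> back, 6 -> front.
Opposite pairs are therefore: (1, 6), (2, 4), (3, 5).
Face 3 is opposite face 5.
face 5


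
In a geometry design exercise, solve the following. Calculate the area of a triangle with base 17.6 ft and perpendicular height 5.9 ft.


Shape: triangle
Base b = 17.6 ft, Height h = 5.9 ft
Formula: A = (1/2) * b * h
A = 0.5 * 17.6 * 5.9
A = 0.5 * 103.84
A = 51.92
51.92 ft^2


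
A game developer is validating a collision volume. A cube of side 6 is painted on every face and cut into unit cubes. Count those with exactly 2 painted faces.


Large cube: 6 x 6 x 6, cut into unit cubes.
n = 6, so n - 2 = 4
Cubes with 2 painted faces lie along the edges, excluding corners.
A cube has 12 edges; each contributes (n - 2) = 4 such cubes.
Count = 12 * 4 = 48
48 unit cubes


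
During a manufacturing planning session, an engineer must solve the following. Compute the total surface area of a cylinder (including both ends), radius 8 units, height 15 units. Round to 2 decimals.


Shape: closed cylinder
Radius r = 8 units, Height h = 15 units
Formula: SA = 2*pi*r^2 + 2*pi*r*h = 2*pi*r*(r + h)
r + h = 23
2 * r * (r + h) = 2 * 8 * 23 = 368
SA = 368 * pi
SA = 1156.11
1156.11 units^2


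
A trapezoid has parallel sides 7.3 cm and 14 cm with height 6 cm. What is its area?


Shape: trapezoid
Parallel sides a = 7.3 cm, b = 14 cm; Height h = 6 cm
Formula: A = (a + b) * h / 2
a + b = 7.3 + 14 = 21.3
A = 21.3 * 6 / 2
A = 127.8 / 2
A = 63.9
63.9 cm^2


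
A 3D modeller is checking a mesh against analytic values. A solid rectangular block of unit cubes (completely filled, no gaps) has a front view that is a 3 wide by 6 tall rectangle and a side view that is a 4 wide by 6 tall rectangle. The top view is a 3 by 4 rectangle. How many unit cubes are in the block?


Orthographic views of a solid rectangular block:
Front view 3 x 6 -> length = 3, height = 6
Side view 4 x 6 -> width = 4, height = 6 (consistent)
Top view 3 x 4 -> confirms length = 3, width = 4
The block is 3 x 4 x 6.
Total unit cubes = 3 * 4 * 6 = 72
72 unit cubes


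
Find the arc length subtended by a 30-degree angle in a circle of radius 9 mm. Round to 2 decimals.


Shape: circular arc
Radius r = 9 mm, Angle = 30 degrees
Formula: L = (angle/360) * 2 * pi * r
2 * pi * r = 18 * pi
L = (30/360) * 18 * pi
L = 1.5 * pi
L = 4.71
4.71 mm


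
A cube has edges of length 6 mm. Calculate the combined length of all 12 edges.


Shape: cube
Side s = 6 mm
A cube has 12 edges, all equal.
Formula: total edge length = 12 * s
Total = 12 * 6
Total = 72
72 mm


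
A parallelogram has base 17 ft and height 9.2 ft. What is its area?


Shape: parallelogram
Base b = 17 ft, Height h = 9.2 ft
Formula: A = b * h
A = 17 * 9.2
A = 156.4
156.4 ft^2


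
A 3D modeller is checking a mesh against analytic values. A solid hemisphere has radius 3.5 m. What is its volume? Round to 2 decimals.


Shape: hemisphere (half of a sphere)
Radius r = 3.5 m
Formula: V = (1/2) * (4/3) * pi * r^3 = (2/3) * pi * r^3
r^3 = 42.875
(2/3) * 42.875 = 28.583333
V = 28.583333 * pi
V = 89.8
89.8 m^3


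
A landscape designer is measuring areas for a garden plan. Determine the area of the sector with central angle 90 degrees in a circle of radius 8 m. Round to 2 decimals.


Shape: circular sector
Radius r = 8 m, Angle = 90 degrees
Formula: A = (angle/360) * pi * r^2
r^2 = 64
Fraction of circle = 90/360
A = (90/360) * pi * 64
A = 16 * pi
A = 50.27
50.27 m^2


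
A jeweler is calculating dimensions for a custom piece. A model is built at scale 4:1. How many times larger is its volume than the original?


Linear scale factor k = 4
Rule: under a linear scaling by k, volumes scale by k^3.
k^3 = 4 * 4 * 4
k^3 = 16 * 4
k^3 = 64
Volume scales by a factor of 64.
64 (dimensionless)


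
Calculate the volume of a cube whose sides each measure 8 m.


Shape: cube
Side s = 8 m
Formula: V = s^3
V = 8 * 8 * 8
V = 64 * 8
V = 512
512 m^3


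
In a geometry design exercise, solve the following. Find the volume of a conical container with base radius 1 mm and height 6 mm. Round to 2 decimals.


Shape: cone
Radius r = 1 mm, Height h = 6 mm
Formula: V = (1/3) * pi * r^2 * h
r^2 = 1
pi * r^2 * h = pi * 1 * 6 = 6 * pi
V = 6 * pi / 3
V = 6.28
6.28 mm^3


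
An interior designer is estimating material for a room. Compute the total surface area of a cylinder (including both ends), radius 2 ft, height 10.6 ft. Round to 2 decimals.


Shape: closed cylinder
Radius r = 2 ft, Height h = 10.6 ft
Formula: SA = 2*pi*r^2 + 2*pi*r*h = 2*pi*r*(r + h)
r + h = 12.6
2 * r * (r + h) = 2 * 2 * 12.6 = 50.4
SA = 50.4 * pi
SA = 158.34
158.34 ft^2


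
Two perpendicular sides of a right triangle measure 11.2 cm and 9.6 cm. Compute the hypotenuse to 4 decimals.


Shape: right triangle
Legs a = 11.2 cm, b = 9.6 cm
Formula: c = sqrt(a^2 + b^2)
a^2 = 125.44, b^2 = 92.16
a^2 + b^2 = 217.6
c = sqrt(217.6)
c = 14.7513
14.7513 cm


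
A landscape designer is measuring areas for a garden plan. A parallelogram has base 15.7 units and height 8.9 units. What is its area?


Shape: parallelogram
Base b = 15.7 units, Height h = 8.9 units
Formula: A = b * h
A = 15.7 * 8.9
A = 139.73
139.73 units^2


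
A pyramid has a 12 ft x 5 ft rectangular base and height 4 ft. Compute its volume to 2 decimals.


Shape: rectangular pyramid
Base: 12 ft x 5 ft, Height h = 4 ft
Formula: V = (1/3) * base_area * h
base_area = 12 * 5 = 60
base_area * h = 60 * 4 = 240
V = 240 / 3
V = 80
80 ft^3


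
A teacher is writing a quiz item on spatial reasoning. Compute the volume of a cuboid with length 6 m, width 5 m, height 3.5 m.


Shape: rectangular prism
l = 6 m, w = 5 m, h = 3.5 m
Formula: V = l * w * h
V = 6 * 5 * 3.5
V = 30 * 3.5
V = 105
105 m^3


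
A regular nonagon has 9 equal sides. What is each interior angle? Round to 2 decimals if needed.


Shape: regular nonagon (9 sides)
Formula: interior angle = (n - 2) * 180 / n
(n - 2) = 7
(n - 2) * 180 = 1260
angle = 1260 / 9
angle = 140
140 degrees


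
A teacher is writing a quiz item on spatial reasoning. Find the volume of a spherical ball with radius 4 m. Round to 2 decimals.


Shape: sphere
Radius r = 4 m
Formula: V = (4/3) * pi * r^3
r^3 = 64
(4/3) * 64 = 85.333333
V = 85.333333 * pi
V = 268.08
268.08 m^3


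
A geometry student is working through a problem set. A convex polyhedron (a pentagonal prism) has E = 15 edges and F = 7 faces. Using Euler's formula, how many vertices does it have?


Polyhedron: pentagonal prism
Euler's formula for convex polyhedra: V - E + F = 2
Given: E = 15 edges and F = 7 faces
Solve for V:
V = 2 + E - F = 2 + 15 - 7 = 10
10 vertices


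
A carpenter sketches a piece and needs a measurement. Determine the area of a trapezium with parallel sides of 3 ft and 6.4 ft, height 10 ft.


Shape: trapezoid
Parallel sides a = 3 ft, b = 6.4 ft; Height h = 10 ft
Formula: A = (a + b) * h / 2
a + b = 3 + 6.4 = 9.4
A = 9.4 * 10 / 2
A = 94 / 2
A = 47
47 ft^2


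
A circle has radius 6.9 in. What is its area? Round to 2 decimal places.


Shape: circle
Radius r = 6.9 in
Formula: A = pi * r^2
r^2 = 6.9^2 = 47.61
A = pi * 47.61
A = 149.57
149.57 in^2


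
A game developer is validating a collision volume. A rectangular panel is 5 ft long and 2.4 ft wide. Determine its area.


Shape: rectangle
Length l = 5 ft, Width w = 2.4 ft
Formula: A = l * w
A = 5 * 2.4
A = 12
12 ft^2


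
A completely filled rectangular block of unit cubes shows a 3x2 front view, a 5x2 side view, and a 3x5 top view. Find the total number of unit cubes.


Orthographic views of a solid rectangular block:
Front view 3 x 2 -> length = 3, height = 2
Side view 5 x 2 -> width = 5, height = 2 (consistent)
Top view 3 x 5 -> confirms length = 3, width = 5
The block is 3 x 5 x 2.
Total unit cubes = 3 * 5 * 2 = 30
30 unit cubes


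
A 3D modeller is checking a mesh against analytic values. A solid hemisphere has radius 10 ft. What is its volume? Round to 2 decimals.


Shape: hemisphere (half of a sphere)
Radius r = 10 ft
Formula: V = (1/2) * (4/3) * pi * r^3 = (2/3) * pi * r^3
r^3 = 1000
(2/3) * 1000 = 666.666667
V = 666.666667 * pi
V = 2094.4
2094.4 ft^3


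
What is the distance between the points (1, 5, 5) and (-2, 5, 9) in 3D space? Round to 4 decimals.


3D distance between two points
P1 = (1, 5, 5), P2 = (-2, 5, 9)
Formula: d = sqrt((x2-x1)^2 + (y2-y1)^2 + (z2-z1)^2)
dx = -2 - 1 = -3
dy = 5 - 5 = 0
dz = 9 - 5 = 4
dx^2 + dy^2 + dz^2 = 9 + 0 + 16 = 25
d = sqrt(25)
d = 5.0
5 units


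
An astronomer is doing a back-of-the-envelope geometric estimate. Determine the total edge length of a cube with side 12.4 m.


Shape: cube
Side s = 12.4 m
A cube has 12 edges, all equal.
Formula: total edge length = 12 * s
Total = 12 * 12.4
Total = 148.8
148.8 m


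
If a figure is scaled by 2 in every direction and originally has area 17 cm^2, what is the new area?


Linear scale factor k = 2
Original area = 17 cm^2
Rule: under a linear scaling by k, areas scale by k^2.
k^2 = 2^2 = 4
New area = 17 * 4
New area = 68
68 cm^2


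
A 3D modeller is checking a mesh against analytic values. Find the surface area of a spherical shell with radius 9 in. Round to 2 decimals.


Shape: sphere
Radius r = 9 in
Formula: SA = 4 * pi * r^2
r^2 = 81
SA = 4 * pi * 81
SA = 324 * pi
SA = 1017.88
1017.88 in^2


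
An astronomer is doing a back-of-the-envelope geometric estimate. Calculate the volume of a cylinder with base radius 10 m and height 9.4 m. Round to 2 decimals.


Shape: cylinder
Radius r = 10 m, Height h = 9.4 m
Formula: V = pi * r^2 * h
r^2 = 100
V = pi * 100 * 9.4
V = 940 * pi
V = 2953.1
2953.1 m^3


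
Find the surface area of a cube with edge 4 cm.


Shape: cube
Side s = 4 cm
A cube has 6 square faces.
Formula: SA = 6 * s^2
s^2 = 16
SA = 6 * 16
SA = 96
96 cm^2


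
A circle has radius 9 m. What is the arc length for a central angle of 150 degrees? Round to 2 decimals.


Shape: circular arc
Radius r = 9 m, Angle = 150 degrees
Formula: L = (angle/360) * 2 * pi * r
2 * pi * r = 18 * pi
L = (150/360) * 18 * pi
L = 7.5 * pi
L = 23.56
23.56 m


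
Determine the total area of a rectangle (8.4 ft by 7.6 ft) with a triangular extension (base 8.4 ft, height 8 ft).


Composite shape: rectangle + triangle
Rectangle area = 8.4 * 7.6 = 63.84
Triangle area = 0.5 * 8.4 * 8 = 33.6
Total = 63.84 + 33.6
Total = 97.44
97.44 ft^2


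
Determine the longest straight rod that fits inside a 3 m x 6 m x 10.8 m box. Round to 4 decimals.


Shape: rectangular box (space diagonal)
l = 3 m, w = 6 m, h = 10.8 m
Visualize: the diagonal of the base, then a right triangle with that diagonal and the height.
Formula: d = sqrt(l^2 + w^2 + h^2)
l^2 + w^2 + h^2 = 9 + 36 + 116.64 = 161.64
d = sqrt(161.64)
d = 12.7138
12.7138 m


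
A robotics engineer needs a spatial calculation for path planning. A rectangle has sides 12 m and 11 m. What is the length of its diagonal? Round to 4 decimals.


Shape: rectangle (diagonal via Pythagoras)
Sides: 12 m and 11 m
Formula: d = sqrt(l^2 + w^2)
l^2 = 144, w^2 = 121
l^2 + w^2 = 265
d = sqrt(265)
d = 16.2788
16.2788 m


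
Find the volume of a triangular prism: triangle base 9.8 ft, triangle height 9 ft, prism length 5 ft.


Shape: triangular prism
Triangle base = 9.8 ft, triangle height = 9 ft, prism length L = 5 ft
Formula: V = (1/2 * b * h_tri) * L
Cross-section area = 0.5 * 9.8 * 9 = 44.1
V = 44.1 * 5
V = 220.5
220.5 ft^3


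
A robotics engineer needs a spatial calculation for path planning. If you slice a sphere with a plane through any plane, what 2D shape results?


Solid: sphere
Cutting plane: through any plane
Visualize the intersection of the plane with the solid's surface.
The boundary of the cut region is a circle.
circle


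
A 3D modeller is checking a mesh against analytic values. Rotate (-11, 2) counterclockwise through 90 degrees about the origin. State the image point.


Transformation: rotation about the origin
Original point: (-11, 2)
Rule for 90 deg counterclockwise: (x, y) -> (-y, x)
Apply: (-11, 2) -> (-2, -11)
(-2, -11)


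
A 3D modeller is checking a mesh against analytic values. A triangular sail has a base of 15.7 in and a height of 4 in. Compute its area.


Shape: triangle
Base b = 15.7 in, Height h = 4 in
Formula: A = (1/2) * b * h
A = 0.5 * 15.7 * 4
A = 0.5 * 62.8
A = 31.4
31.4 in^2


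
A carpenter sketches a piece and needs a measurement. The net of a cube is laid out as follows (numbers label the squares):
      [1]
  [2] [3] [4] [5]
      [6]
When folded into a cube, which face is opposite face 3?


Net: cross layout. Take square 3 as the base (bottom).
Fold the four squares in the horizontal row up around 3: 2 -> left, 4 -> right, 5 wraps to the top.
Fold 1 and 6 up from 3: 1 -> back, 6 -> front.
Opposite pairs are therefore: (1, 6), (2, 4), (3, 5).
Face 3 is opposite face 5.
face 5


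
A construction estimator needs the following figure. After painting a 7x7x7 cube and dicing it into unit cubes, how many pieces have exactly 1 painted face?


Large cube: 7 x 7 x 7, cut into unit cubes.
n = 7, so n - 2 = 5
Cubes with 1 painted face lie in the interior of each face.
A cube has 6 faces; each contributes (n - 2)^2 = 25 such cubes.
Count = 6 * 25 = 150
150 unit cubes


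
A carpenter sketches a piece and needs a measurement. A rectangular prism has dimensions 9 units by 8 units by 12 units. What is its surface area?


Shape: rectangular prism
l = 9 units, w = 8 units, h = 12 units
Formula: SA = 2(lw + lh + wh)
lw = 72, lh = 108, wh = 96
lw + lh + wh = 276
SA = 2 * 276
SA = 552
552 units^2


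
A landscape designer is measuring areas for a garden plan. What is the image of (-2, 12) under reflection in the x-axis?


Transformation: reflection
Original point: (-2, 12)
Rule for reflection over the x-axis: (x, y) -> (x, -y)
Apply: (-2, 12) -> (-2, -12)
(-2, -12)


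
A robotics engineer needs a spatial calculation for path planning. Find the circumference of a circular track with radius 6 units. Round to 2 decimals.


Shape: circle
Radius r = 6 units
Formula: C = 2 * pi * r
C = 2 * pi * 6
C = 12 * pi
C = 37.7
37.7 units


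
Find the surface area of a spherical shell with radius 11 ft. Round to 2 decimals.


Shape: sphere
Radius r = 11 ft
Formula: SA = 4 * pi * r^2
r^2 = 121
SA = 4 * pi * 121
SA = 484 * pi
SA = 1520.53
1520.53 ft^2


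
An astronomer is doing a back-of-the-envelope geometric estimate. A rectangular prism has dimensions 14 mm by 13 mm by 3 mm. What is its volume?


Shape: rectangular prism
l = 14 mm, w = 13 mm, h = 3 mm
Formula: V = l * w * h
V = 14 * 13 * 3
V = 182 * 3
V = 546
546 mm^3


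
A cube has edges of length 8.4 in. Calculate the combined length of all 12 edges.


Shape: cube
Side s = 8.4 in
A cube has 12 edges, all equal.
Formula: total edge length = 12 * s
Total = 12 * 8.4
Total = 100.8
100.8 in


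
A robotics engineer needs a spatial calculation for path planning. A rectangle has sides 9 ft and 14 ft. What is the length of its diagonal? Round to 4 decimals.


Shape: rectangle (diagonal via Pythagoras)
Sides: 9 ft and 14 ft
Formula: d = sqrt(l^2 + w^2)
l^2 = 81, w^2 = 196
l^2 + w^2 = 277
d = sqrt(277)
d = 16.6433
16.6433 ft


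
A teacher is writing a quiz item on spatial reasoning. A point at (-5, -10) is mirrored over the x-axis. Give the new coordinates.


Transformation: reflection
Original point: (-5, -10)
Rule for reflection over the x-axis: (x, y) -> (x, -y)
Apply: (-5, -10) -> (-5, 10)
(-5, 10)


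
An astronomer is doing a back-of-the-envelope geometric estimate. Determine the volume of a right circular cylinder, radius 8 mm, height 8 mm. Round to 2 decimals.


Shape: cylinder
Radius r = 8 mm, Height h = 8 mm
Formula: V = pi * r^2 * h
r^2 = 64
V = pi * 64 * 8
V = 512 * pi
V = 1608.5
1608.5 mm^3


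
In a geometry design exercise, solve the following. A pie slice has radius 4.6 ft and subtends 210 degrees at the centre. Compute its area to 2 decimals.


Shape: circular sector
Radius r = 4.6 ft, Angle = 210 degrees
Formula: A = (angle/360) * pi * r^2
r^2 = 21.16
Fraction of circle = 210/360
A = (210/360) * pi * 21.16
A = 12.343333 * pi
A = 38.78
38.78 ft^2


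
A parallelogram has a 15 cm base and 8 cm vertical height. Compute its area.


Shape: parallelogram
Base b = 15 cm, Height h = 8 cm
Formula: A = b * h
A = 15 * 8
A = 120
120 cm^2


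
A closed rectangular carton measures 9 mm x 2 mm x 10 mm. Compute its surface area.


Shape: rectangular prism
l = 9 mm, w = 2 mm, h = 10 mm
Formula: SA = 2(lw + lh + wh)
lw = 18, lh = 90, wh = 20
lw + lh + wh = 128
SA = 2 * 128
SA = 256
256 mm^2


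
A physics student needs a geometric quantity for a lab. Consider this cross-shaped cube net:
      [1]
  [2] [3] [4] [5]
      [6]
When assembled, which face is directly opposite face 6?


Net: cross layout. Take square 3 as the base (bottom).
Fold the four squares in the horizontal row up around 3: 2 -> left, 4 -> right, 5 wraps to the top.
Fold 1 and 6 up from 3: 1 -> back, 6 -> front.
Opposite pairs are therefore: (1, 6), (2, 4), (3, 5).
Face 6 is opposite face 1.
face 1


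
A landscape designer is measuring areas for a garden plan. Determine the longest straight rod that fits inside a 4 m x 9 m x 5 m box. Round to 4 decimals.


Shape: rectangular box (space diagonal)
l = 4 m, w = 9 m, h = 5 m
Visualize: the diagonal of the base, then a right triangle with that diagonal and the height.
Formula: d = sqrt(l^2 + w^2 + h^2)
l^2 + w^2 + h^2 = 16 + 81 + 25 = 122
d = sqrt(122)
d = 11.0454
11.0454 m


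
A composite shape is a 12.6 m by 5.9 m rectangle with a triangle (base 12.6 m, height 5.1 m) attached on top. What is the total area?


Composite shape: rectangle + triangle
Rectangle area = 12.6 * 5.9 = 74.34
Triangle area = 0.5 * 12.6 * 5.1 = 32.13
Total = 74.34 + 32.13
Total = 106.47
106.47 m^2


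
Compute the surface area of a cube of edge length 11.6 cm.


Shape: cube
Side s = 11.6 cm
A cube has 6 square faces.
Formula: SA = 6 * s^2
s^2 = 134.56
SA = 6 * 134.56
SA = 807.36
807.36 cm^2


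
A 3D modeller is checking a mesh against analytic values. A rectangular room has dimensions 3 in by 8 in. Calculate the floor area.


Shape: rectangle
Length l = 3 in, Width w = 8 in
Formula: A = l * w
A = 3 * 8
A = 24
24 in^2


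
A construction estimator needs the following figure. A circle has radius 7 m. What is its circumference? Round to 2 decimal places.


Shape: circle
Radius r = 7 m
Formula: C = 2 * pi * r
C = 2 * pi * 7
C = 14 * pi
C = 43.98
43.98 m


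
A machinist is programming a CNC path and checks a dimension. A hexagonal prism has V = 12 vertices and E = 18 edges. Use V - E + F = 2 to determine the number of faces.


Polyhedron: hexagonal prism
Euler's formula for convex polyhedra: V - E + F = 2
Given: V = 12 vertices and E = 18 edges
Solve for F:
F = 2 + E - V = 2 + 18 - 12 = 8
8 faces


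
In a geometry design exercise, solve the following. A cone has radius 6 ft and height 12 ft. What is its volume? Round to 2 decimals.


Shape: cone
Radius r = 6 ft, Height h = 12 ft
Formula: V = (1/3) * pi * r^2 * h
r^2 = 36
pi * r^2 * h = pi * 36 * 12 = 432 * pi
V = 432 * pi / 3
V = 452.39
452.39 ft^3


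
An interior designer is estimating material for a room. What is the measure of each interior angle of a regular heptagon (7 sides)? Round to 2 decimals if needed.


Shape: regular heptagon (7 sides)
Formula: interior angle = (n - 2) * 180 / n
(n - 2) = 5
(n - 2) * 180 = 900
angle = 900 / 7
angle = 128.57
128.57 degrees


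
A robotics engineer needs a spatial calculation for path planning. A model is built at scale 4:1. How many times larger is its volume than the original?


Linear scale factor k = 4
Rule: under a linear scaling by k, volumes scale by k^3.
k^3 = 4 * 4 * 4
k^3 = 16 * 4
k^3 = 64
Volume scales by a factor of 64.
64 (dimensionless)


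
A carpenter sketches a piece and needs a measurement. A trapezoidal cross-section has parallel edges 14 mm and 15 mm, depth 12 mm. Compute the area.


Shape: trapezoid
Parallel sides a = 14 mm, b = 15 mm; Height h = 12 mm
Formula: A = (a + b) * h / 2
a + b = 14 + 15 = 29
A = 29 * 12 / 2
A = 348 / 2
A = 174
174 mm^2


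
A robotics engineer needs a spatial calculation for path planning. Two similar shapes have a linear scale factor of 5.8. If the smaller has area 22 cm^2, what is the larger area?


Linear scale factor k = 5.8
Original area = 22 cm^2
Rule: under a linear scaling by k, areas scale by k^2.
k^2 = 5.8^2 = 33.64
New area = 22 * 33.64
New area = 740.08
740.08 cm^2


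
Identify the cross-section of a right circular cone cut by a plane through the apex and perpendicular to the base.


Solid: right circular cone
Cutting plane: through the apex and perpendicular to the base
Visualize the intersection of the plane with the solid's surface.
The boundary of the cut region is a isosceles triangle.
isosceles triangle


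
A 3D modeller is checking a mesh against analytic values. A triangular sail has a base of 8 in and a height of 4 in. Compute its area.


Shape: triangle
Base b = 8 in, Height h = 4 in
Formula: A = (1/2) * b * h
A = 0.5 * 8 * 4
A = 0.5 * 32
A = 16
16 in^2


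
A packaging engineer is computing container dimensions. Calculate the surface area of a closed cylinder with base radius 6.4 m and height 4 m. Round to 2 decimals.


Shape: closed cylinder
Radius r = 6.4 m, Height h = 4 m
Formula: SA = 2*pi*r^2 + 2*pi*r*h = 2*pi*r*(r + h)
r + h = 10.4
2 * r * (r + h) = 2 * 6.4 * 10.4 = 133.12
SA = 133.12 * pi
SA = 418.21
418.21 m^2


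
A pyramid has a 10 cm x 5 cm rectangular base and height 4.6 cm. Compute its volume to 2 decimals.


Shape: rectangular pyramid
Base: 10 cm x 5 cm, Height h = 4.6 cm
Formula: V = (1/3) * base_area * h
base_area = 10 * 5 = 50
base_area * h = 50 * 4.6 = 230
V = 230 / 3
V = 76.67
76.67 cm^3


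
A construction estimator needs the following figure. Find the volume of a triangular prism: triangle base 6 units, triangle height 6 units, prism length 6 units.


Shape: triangular prism
Triangle base = 6 units, triangle height = 6 units, prism length L = 6 units
Formula: V = (1/2 * b * h_tri) * L
Cross-section area = 0.5 * 6 * 6 = 18
V = 18 * 6
V = 108
108 units^3


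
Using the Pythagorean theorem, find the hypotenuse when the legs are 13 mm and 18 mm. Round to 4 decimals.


Shape: right triangle
Legs a = 13 mm, b = 18 mm
Formula: c = sqrt(a^2 + b^2)
a^2 = 169, b^2 = 324
a^2 + b^2 = 493
c = sqrt(493)
c = 22.2036
22.2036 mm


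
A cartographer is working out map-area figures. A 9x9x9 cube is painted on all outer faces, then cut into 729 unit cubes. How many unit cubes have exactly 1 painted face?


Large cube: 9 x 9 x 9, cut into unit cubes.
n = 9, so n - 2 = 7
Cubes with 1 painted face lie in the interior of each face.
A cube has 6 faces; each contributes (n - 2)^2 = 49 such cubes.
Count = 6 * 49 = 294
294 unit cubes


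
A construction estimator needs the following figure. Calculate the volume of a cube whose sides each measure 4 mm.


Shape: cube
Side s = 4 mm
Formula: V = s^3
V = 4 * 4 * 4
V = 16 * 4
V = 64
64 mm^3


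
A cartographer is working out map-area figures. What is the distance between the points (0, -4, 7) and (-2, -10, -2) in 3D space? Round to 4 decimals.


3D distance between two points
P1 = (0, -4, 7), P2 = (-2, -10, -2)
Formula: d = sqrt((x2-x1)^2 + (y2-y1)^2 + (z2-z1)^2)
dx = -2 - 0 = -2
dy = -10 - -4 = -6
dz = -2 - 7 = -9
dx^2 + dy^2 + dz^2 = 4 + 36 + 81 = 121
d = sqrt(121)
d = 11.0
11 units


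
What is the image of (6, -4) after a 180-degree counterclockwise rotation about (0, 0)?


Transformation: rotation about the origin
Original point: (6, -4)
Rule for 180 deg: (x, y) -> (-x, -y)
Apply: (6, -4) -> (-6, 4)
(-6, 4)


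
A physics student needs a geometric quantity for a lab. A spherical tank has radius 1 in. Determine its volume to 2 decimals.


Shape: sphere
Radius r = 1 in
Formula: V = (4/3) * pi * r^3
r^3 = 1
(4/3) * 1 = 1.333333
V = 1.333333 * pi
V = 4.19
4.19 in^3


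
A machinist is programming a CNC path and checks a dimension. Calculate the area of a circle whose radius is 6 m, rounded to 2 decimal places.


Shape: circle
Radius r = 6 m
Formula: A = pi * r^2
r^2 = 6^2 = 36
A = pi * 36
A = 113.1
113.1 m^2
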